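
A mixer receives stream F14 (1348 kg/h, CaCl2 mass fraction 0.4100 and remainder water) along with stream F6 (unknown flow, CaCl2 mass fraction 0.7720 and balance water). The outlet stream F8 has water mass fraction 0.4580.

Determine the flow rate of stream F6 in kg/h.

773.6 kg/h

Let F6 be the unknown flow. Total out = 1348 + F6.
water balance: 795.32 + 0.228·F6 = 0.458·(1348 + F6)
(0.228 − 0.458)·F6 = 0.458×1348 − 795.32 = -177.94
F6 = -177.94 / -0.230 = 773.63 kg/h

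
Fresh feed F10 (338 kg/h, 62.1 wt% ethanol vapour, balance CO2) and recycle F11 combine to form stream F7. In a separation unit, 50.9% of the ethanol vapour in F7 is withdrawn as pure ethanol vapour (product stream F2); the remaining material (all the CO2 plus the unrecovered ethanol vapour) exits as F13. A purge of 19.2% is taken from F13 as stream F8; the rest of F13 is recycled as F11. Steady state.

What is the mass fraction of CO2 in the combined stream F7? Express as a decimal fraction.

CO2 enters only via F10 and leaves only via the purge: 338×0.379 = 0.192×(CO2 in F13), and the separation unit passes all CO2, so CO2 in F7 = CO2 in F13 = 667.2 kg/h.
ethanol vapour in F7: m_A = 338×0.621 + (1−0.192)·(1−0.509)·m_A, so m_A = 209.9/0.6033 = 347.93 kg/h.
F7 = 347.93 + 667.2 = 1015.1 kg/h.
CO2 fraction in F7 = 667.2/1015.1 = 0.657.

0.657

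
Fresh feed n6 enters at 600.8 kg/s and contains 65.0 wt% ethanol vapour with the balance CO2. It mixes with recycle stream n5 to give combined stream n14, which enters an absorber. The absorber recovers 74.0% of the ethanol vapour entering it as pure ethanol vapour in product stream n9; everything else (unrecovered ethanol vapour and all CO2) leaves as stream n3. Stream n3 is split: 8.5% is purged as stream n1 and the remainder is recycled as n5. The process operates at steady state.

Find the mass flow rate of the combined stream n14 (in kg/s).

CO2 enters only via n6 and leaves only via the purge: 600.8×0.350 = 0.085×(CO2 in n3), and the absorber passes all CO2, so CO2 in n14 = CO2 in n3 = 2473.9 kg/s.
ethanol vapour in n14: m_A = 600.8×0.650 + (1−0.085)·(1−0.740)·m_A, so m_A = 390.52/0.7621 = 512.43 kg/s.
n14 = 512.43 + 2473.9 = 2986.3 kg/s.

2986 kg/s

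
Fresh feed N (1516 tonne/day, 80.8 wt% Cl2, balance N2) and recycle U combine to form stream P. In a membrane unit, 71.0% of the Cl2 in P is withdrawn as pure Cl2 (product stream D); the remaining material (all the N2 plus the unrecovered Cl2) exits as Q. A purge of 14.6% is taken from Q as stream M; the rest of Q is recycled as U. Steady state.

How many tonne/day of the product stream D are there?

1156 tonne/day

Cl2 in P: m_A = 1516×0.808 + (1−0.146)·(1−0.710)·m_A, so m_A = 1224.9/0.7523 = 1628.2 tonne/day.
Product D = 0.710×1628.2 = 1156 tonne/day.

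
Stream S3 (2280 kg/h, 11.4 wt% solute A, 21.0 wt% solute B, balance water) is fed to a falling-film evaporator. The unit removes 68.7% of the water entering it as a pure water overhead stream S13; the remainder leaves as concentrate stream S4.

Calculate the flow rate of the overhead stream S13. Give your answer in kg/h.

1059 kg/h

water entering = 2280×0.676 = 1541.3 kg/h; overhead removed = 0.687×1541.3 = 1058.9 kg/h.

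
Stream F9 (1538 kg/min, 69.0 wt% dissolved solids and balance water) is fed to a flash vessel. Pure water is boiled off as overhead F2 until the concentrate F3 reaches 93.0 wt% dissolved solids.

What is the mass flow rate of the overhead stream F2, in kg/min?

396.9 kg/min

dissolved solids is conserved: 1538×0.690 = 1061.2 kg/min all reports to the concentrate.
Concentrate = 1061.2/(target fraction) = 1141.1 kg/min.
Overhead = 1538 − 1141.1 = 396.9 kg/min.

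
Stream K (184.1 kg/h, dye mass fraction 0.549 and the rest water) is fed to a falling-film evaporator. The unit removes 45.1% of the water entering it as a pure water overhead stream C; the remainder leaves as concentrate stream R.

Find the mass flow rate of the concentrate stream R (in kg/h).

146.7 kg/h

water entering = 184.1×0.451 = 83.029 kg/h; overhead removed = 0.451×83.029 = 37.446 kg/h.
Concentrate = 184.1 − 37.446 = 146.65 kg/h.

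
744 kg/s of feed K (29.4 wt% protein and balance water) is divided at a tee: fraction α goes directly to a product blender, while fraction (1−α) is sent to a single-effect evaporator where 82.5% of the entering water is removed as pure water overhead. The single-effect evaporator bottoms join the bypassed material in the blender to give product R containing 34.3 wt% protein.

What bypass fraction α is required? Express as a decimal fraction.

0.755

All 744×0.294 = 218.74 kg/s of protein reaches R, so R = 218.74/0.343 = 637.71 kg/s and vapour = 106.29 kg/s.
The evaporator receives (1−α)·744 of feed at 0.706 water and removes 0.825 of that water:
0.825×0.706×(1−α)×744 = 106.29
(1−α) = 106.29/433.34 = 0.2453;  α = 0.7547.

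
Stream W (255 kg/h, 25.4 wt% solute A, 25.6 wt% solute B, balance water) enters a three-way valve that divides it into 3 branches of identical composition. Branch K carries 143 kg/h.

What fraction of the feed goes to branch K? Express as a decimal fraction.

0.561

Fraction to K = 143/255 = 0.5608.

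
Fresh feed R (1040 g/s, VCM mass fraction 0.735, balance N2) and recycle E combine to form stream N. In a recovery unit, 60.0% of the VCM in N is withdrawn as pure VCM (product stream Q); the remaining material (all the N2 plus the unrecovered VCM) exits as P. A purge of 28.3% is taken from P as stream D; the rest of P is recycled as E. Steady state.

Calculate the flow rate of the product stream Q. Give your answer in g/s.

643.1 g/s

VCM in N: m_A = 1040×0.735 + (1−0.283)·(1−0.600)·m_A, so m_A = 764.4/0.7132 = 1071.8 g/s.
Product Q = 0.600×1071.8 = 643.07 g/s.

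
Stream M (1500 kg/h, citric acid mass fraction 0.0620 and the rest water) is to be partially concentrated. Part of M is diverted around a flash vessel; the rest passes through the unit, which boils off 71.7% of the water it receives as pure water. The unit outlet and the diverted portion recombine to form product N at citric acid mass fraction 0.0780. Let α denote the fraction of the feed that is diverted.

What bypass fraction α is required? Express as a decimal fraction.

0.695

All 1500×0.062 = 93 kg/h of citric acid reaches N, so N = 93/0.078 = 1192.3 kg/h and vapour = 307.69 kg/h.
The evaporator receives (1−α)·1500 of feed at 0.938 water and removes 0.717 of that water:
0.717×0.938×(1−α)×1500 = 307.69
(1−α) = 307.69/1008.8 = 0.3050;  α = 0.6950.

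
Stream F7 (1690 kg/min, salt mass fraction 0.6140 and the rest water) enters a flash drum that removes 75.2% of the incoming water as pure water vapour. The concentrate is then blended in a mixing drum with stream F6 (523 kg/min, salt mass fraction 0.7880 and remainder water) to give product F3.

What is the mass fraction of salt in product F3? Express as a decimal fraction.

Vapour removed = 0.752×0.386×1690 = 490.56 kg/min; concentrate = 1199.4 kg/min.
salt reaching the mixer = 1037.7 (from concentrate) + 523×0.788 = 1449.8 kg/min.
Product flow = 1199.4 + 523 = 1722.4 kg/min; salt fraction = 0.8417.

0.8417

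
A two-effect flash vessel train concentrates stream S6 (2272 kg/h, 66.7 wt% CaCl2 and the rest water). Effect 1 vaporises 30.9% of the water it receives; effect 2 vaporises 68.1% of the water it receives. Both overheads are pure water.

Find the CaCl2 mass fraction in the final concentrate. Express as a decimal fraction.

water in feed = 2272×0.333 = 756.58 kg/h.
After stage 1: water left = (1−0.309)×756.58 = 522.79; stream total = 2038.2 kg/h.
After stage 2: water left = (1−0.681)×522.79 = 166.77; final concentrate = 1682.2 kg/h.
CaCl2 fraction = 1515.4/1682.2 = 0.901.

0.901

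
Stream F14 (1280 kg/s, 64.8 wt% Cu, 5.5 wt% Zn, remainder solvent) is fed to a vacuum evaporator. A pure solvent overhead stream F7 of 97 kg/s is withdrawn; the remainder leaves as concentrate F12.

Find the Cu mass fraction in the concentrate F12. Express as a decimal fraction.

Cu is not removed: 1280×0.648 = 829.44 kg/s of Cu enters F12.
Concentrate = 1280 − 97 = 1183 kg/s.
Mass fraction = 829.44/1183 = 0.701.

0.701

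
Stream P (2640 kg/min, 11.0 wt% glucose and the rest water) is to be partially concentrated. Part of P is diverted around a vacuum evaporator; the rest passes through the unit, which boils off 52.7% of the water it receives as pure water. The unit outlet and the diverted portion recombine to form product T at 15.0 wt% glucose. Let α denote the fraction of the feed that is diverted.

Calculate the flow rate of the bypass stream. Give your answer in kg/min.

1139 kg/min

All 2640×0.110 = 290.4 kg/min of glucose reaches T, so T = 290.4/0.150 = 1936 kg/min and vapour = 704 kg/min.
The evaporator receives (1−α)·2640 of feed at 0.890 water and removes 0.527 of that water:
0.527×0.890×(1−α)×2640 = 704
(1−α) = 704/1238.2 = 0.5685;  α = 0.4315.
Bypass flow = 0.4315×2640 = 1139 kg/min.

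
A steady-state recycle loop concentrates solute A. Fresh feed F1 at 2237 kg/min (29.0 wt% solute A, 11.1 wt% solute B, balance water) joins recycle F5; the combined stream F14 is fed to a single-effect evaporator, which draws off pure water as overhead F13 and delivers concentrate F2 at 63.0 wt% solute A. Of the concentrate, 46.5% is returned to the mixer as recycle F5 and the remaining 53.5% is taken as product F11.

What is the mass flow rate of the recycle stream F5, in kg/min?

Overall solute A balance (none leaves overhead): solute A in fresh feed = solute A in product, i.e. 2237×0.290 = (1−0.465)·F2·0.630.
F2 = 648.73/(0.630×0.535) = 1924.7 kg/min.
Recycle F5 = 0.465×1924.7 = 895 kg/min.

895 kg/min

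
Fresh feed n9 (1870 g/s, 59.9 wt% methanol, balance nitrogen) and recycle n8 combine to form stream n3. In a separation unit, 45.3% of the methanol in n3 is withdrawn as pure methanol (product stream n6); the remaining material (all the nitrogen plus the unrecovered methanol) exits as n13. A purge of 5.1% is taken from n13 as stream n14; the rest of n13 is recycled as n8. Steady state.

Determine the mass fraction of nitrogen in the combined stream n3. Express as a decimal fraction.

0.863

nitrogen enters only via n9 and leaves only via the purge: 1870×0.401 = 0.051×(nitrogen in n13), and the separation unit passes all nitrogen, so nitrogen in n3 = nitrogen in n13 = 14703 g/s.
methanol in n3: m_A = 1870×0.599 + (1−0.051)·(1−0.453)·m_A, so m_A = 1120.1/0.4809 = 2329.3 g/s.
n3 = 2329.3 + 14703 = 17033 g/s.
nitrogen fraction in n3 = 14703/17033 = 0.863.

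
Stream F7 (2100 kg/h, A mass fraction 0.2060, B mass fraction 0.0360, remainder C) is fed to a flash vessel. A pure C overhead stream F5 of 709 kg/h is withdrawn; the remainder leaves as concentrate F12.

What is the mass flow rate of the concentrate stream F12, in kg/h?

1391 kg/h

Concentrate = 2100 − 709 = 1391 kg/h.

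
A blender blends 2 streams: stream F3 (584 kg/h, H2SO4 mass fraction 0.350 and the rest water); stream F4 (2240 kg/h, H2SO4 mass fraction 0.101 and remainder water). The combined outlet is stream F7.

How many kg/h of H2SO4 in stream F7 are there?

430.6 kg/h

H2SO4 out = H2SO4 in = 584×0.350 + 2240×0.101 = 430.64 kg/h.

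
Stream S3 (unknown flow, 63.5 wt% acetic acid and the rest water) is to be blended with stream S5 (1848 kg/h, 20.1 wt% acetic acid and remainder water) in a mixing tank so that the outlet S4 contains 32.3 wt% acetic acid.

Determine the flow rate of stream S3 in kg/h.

Let S3 be the unknown flow. Total out = 1848 + S3.
acetic acid balance: 371.45 + 0.635·S3 = 0.323·(1848 + S3)
(0.635 − 0.323)·S3 = 0.323×1848 − 371.45 = 225.46
S3 = 225.46 / 0.312 = 722.62 kg/h

722.6 kg/h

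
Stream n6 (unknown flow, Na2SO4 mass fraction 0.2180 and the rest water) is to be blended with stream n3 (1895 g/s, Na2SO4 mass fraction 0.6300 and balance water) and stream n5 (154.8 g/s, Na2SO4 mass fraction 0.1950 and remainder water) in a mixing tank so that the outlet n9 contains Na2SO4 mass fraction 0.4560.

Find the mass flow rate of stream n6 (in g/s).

Let n6 be the unknown flow. Total out = 2049.8 + n6.
Na2SO4 balance: 1224 + 0.218·n6 = 0.456·(2049.8 + n6)
(0.218 − 0.456)·n6 = 0.456×2049.8 − 1224 = -289.33
n6 = -289.33 / -0.238 = 1215.7 g/s

1216 g/s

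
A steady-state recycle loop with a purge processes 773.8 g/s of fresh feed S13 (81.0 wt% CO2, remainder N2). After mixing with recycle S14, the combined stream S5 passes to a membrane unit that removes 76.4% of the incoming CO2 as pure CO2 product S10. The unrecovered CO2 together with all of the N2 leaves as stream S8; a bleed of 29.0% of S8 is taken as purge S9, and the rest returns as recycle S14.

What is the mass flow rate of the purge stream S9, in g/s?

N2 enters only via S13 and leaves only via the purge: 773.8×0.190 = 0.290×(N2 in S8), and the membrane unit passes all N2, so N2 in S5 = N2 in S8 = 506.97 g/s.
CO2 in S5: m_A = 773.8×0.810 + (1−0.290)·(1−0.764)·m_A, so m_A = 626.78/0.8324 = 752.94 g/s.
S8 = (1−0.764)×752.94 + 506.97 = 684.67 g/s.
Purge S9 = 0.290×684.67 = 198.55 g/s.

198.6 g/s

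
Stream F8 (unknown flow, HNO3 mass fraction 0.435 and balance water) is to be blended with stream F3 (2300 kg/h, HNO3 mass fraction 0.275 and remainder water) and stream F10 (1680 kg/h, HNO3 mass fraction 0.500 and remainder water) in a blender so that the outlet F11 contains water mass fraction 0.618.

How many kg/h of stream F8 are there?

Let F8 be the unknown flow. Total out = 3980 + F8.
water balance: 2507.5 + 0.565·F8 = 0.618·(3980 + F8)
(0.565 − 0.618)·F8 = 0.618×3980 − 2507.5 = -47.86
F8 = -47.86 / -0.053 = 903.02 kg/h

903 kg/h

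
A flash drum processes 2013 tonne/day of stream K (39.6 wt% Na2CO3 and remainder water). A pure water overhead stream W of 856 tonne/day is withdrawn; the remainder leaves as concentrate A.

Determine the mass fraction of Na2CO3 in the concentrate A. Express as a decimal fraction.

0.6890

Na2CO3 is not removed: 2013×0.396 = 797.15 tonne/day of Na2CO3 enters A.
Concentrate = 2013 − 856 = 1157 tonne/day.
Mass fraction = 797.15/1157 = 0.6890.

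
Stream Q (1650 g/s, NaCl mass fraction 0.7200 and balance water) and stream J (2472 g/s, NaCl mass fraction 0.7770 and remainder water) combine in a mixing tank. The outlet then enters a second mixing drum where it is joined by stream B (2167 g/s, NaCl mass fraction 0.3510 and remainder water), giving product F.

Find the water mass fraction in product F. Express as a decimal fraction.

0.3847

Overall, product flow = 6289 g/s.
water in = 1650×0.280 + 2472×0.223 + 2167×0.649 = 2419.6 g/s.
water fraction in F = 0.3847.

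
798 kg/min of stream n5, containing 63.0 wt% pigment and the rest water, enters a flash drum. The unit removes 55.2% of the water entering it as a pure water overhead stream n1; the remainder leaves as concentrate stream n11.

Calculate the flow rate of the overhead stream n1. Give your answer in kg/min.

water entering = 798×0.370 = 295.26 kg/min; overhead removed = 0.552×295.26 = 162.98 kg/min.

163 kg/min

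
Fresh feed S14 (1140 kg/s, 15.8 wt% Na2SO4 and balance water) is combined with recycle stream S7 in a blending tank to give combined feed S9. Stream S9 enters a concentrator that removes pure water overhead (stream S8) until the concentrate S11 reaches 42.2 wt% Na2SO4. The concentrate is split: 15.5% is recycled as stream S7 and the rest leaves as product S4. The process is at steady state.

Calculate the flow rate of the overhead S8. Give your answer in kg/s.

Overall Na2SO4 balance (none leaves overhead): Na2SO4 in fresh feed = Na2SO4 in product, i.e. 1140×0.158 = (1−0.155)·S11·0.422.
S11 = 180.12/(0.422×0.845) = 505.12 kg/s.
Recycle S7 = 0.155×505.12 = 78.293 kg/s.
Combined feed S9 = 1140 + 78.293 = 1218.3 kg/s.
Overhead S8 = S9 − S11 = 1218.3 − 505.12 = 713.18 kg/s.

713.2 kg/s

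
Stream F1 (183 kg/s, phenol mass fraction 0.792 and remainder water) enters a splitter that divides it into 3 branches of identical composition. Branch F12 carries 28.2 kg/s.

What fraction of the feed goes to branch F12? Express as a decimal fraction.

0.154

Fraction to F12 = 28.2/183 = 0.1541.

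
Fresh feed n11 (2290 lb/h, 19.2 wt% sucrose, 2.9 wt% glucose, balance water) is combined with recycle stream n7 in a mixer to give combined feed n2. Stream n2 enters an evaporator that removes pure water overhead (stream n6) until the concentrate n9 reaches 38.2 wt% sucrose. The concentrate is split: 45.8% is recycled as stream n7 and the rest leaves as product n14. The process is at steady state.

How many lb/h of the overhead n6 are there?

Overall sucrose balance (none leaves overhead): sucrose in fresh feed = sucrose in product, i.e. 2290×0.192 = (1−0.458)·n9·0.382.
n9 = 439.68/(0.382×0.542) = 2123.6 lb/h.
Recycle n7 = 0.458×2123.6 = 972.61 lb/h.
Combined feed n2 = 2290 + 972.61 = 3262.6 lb/h.
Overhead n6 = n2 − n9 = 3262.6 − 2123.6 = 1139 lb/h.

1139 lb/h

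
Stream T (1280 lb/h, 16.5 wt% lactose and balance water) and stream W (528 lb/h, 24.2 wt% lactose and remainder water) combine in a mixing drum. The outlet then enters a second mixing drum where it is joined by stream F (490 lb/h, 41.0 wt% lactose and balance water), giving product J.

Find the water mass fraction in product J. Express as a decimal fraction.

0.765

Overall, product flow = 2298 lb/h.
water in = 1280×0.835 + 528×0.758 + 490×0.590 = 1758.1 lb/h.
water fraction in J = 0.765.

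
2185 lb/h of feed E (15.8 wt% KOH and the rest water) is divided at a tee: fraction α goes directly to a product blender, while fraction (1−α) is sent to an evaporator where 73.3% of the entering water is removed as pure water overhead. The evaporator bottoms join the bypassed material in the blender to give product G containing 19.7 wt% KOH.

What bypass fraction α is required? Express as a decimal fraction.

All 2185×0.158 = 345.23 lb/h of KOH reaches G, so G = 345.23/0.197 = 1752.4 lb/h and vapour = 432.56 lb/h.
The evaporator receives (1−α)·2185 of feed at 0.842 water and removes 0.733 of that water:
0.733×0.842×(1−α)×2185 = 432.56
(1−α) = 432.56/1348.6 = 0.3208;  α = 0.6792.

0.679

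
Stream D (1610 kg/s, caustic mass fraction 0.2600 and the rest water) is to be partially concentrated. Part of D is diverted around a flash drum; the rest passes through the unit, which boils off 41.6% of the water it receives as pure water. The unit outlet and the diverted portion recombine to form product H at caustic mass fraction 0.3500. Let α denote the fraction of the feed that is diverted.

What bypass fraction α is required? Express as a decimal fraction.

All 1610×0.260 = 418.6 kg/s of caustic reaches H, so H = 418.6/0.350 = 1196 kg/s and vapour = 414 kg/s.
The evaporator receives (1−α)·1610 of feed at 0.740 water and removes 0.416 of that water:
0.416×0.740×(1−α)×1610 = 414
(1−α) = 414/495.62 = 0.8353;  α = 0.1647.

0.165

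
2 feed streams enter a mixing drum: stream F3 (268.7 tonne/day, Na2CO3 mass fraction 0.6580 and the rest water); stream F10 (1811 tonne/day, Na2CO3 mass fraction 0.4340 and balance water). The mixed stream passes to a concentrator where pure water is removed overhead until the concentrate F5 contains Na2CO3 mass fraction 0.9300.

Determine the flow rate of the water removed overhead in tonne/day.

Na2CO3 entering = 268.7×0.658 + 1811×0.434 = 962.78 tonne/day.
All Na2CO3 reports to F5, so F5 = 962.78/0.930 = 1035.2 tonne/day.
Total feed = 2079.7 tonne/day; overhead = 2079.7 − 1035.2 = 1044.5 tonne/day.

1044 tonne/day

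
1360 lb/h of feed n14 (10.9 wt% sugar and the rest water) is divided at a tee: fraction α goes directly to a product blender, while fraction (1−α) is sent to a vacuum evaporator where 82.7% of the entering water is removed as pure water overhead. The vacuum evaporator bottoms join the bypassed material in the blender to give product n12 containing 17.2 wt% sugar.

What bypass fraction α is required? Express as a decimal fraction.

All 1360×0.109 = 148.24 lb/h of sugar reaches n12, so n12 = 148.24/0.172 = 861.86 lb/h and vapour = 498.14 lb/h.
The evaporator receives (1−α)·1360 of feed at 0.891 water and removes 0.827 of that water:
0.827×0.891×(1−α)×1360 = 498.14
(1−α) = 498.14/1002.1 = 0.4971;  α = 0.5029.

0.503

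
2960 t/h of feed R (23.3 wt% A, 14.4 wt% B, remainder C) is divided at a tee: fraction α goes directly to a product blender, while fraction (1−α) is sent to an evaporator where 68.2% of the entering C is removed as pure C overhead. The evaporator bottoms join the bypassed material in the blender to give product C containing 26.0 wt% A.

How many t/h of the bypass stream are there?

2237 t/h

All 2960×0.233 = 689.68 t/h of A reaches C, so C = 689.68/0.260 = 2652.6 t/h and vapour = 307.38 t/h.
The evaporator receives (1−α)·2960 of feed at 0.623 C and removes 0.682 of that C:
0.682×0.623×(1−α)×2960 = 307.38
(1−α) = 307.38/1257.7 = 0.2444;  α = 0.7556.
Bypass flow = 0.7556×2960 = 2236.5 t/h.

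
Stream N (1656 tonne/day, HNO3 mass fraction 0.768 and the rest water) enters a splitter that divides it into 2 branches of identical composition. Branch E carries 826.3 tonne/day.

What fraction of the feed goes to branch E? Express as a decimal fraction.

0.499

Fraction to E = 826.3/1656 = 0.4990.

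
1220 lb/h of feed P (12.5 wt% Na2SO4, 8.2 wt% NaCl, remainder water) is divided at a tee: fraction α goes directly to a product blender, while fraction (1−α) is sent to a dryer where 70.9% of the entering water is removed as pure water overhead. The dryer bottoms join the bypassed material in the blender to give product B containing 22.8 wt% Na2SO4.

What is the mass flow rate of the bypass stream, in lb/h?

239.7 lb/h

All 1220×0.125 = 152.5 lb/h of Na2SO4 reaches B, so B = 152.5/0.228 = 668.86 lb/h and vapour = 551.14 lb/h.
The evaporator receives (1−α)·1220 of feed at 0.793 water and removes 0.709 of that water:
0.709×0.793×(1−α)×1220 = 551.14
(1−α) = 551.14/685.93 = 0.8035;  α = 0.1965.
Bypass flow = 0.1965×1220 = 239.74 lb/h.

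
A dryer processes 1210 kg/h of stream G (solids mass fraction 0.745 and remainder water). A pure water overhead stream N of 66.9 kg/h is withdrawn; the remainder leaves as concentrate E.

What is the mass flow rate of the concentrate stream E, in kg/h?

Concentrate = 1210 − 66.9 = 1143.1 kg/h.

1143 kg/h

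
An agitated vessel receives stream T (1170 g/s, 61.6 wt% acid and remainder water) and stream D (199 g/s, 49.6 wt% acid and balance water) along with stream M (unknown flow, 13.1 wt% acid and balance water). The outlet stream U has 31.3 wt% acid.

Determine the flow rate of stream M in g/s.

2148 g/s

Let M be the unknown flow. Total out = 1369 + M.
acid balance: 819.42 + 0.131·M = 0.313·(1369 + M)
(0.131 − 0.313)·M = 0.313×1369 − 819.42 = -390.93
M = -390.93 / -0.182 = 2148 g/s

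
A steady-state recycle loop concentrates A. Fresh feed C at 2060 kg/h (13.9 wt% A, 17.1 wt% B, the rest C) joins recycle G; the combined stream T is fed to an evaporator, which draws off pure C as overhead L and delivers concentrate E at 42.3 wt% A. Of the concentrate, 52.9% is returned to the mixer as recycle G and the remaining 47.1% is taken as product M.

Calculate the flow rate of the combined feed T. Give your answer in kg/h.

2820 kg/h

Overall A balance (none leaves overhead): A in fresh feed = A in product, i.e. 2060×0.139 = (1−0.529)·E·0.423.
E = 286.34/(0.423×0.471) = 1437.2 kg/h.
Recycle G = 0.529×1437.2 = 760.28 kg/h.
Combined feed T = 2060 + 760.28 = 2820.3 kg/h.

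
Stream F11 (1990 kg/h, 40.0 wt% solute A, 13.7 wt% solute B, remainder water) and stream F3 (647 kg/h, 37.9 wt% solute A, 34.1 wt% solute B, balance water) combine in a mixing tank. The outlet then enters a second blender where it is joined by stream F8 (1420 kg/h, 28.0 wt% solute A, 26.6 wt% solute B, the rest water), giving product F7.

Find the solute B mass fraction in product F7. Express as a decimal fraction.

0.2147

Overall, product flow = 4057 kg/h.
solute B in = 1990×0.137 + 647×0.341 + 1420×0.266 = 870.98 kg/h.
solute B fraction in F7 = 0.2147.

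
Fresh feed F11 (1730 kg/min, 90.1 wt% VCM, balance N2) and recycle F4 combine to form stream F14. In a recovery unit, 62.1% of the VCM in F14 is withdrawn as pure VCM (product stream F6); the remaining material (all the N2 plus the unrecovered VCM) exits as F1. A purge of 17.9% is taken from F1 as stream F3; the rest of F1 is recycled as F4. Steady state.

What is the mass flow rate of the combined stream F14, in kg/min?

N2 enters only via F11 and leaves only via the purge: 1730×0.099 = 0.179×(N2 in F1), and the recovery unit passes all N2, so N2 in F14 = N2 in F1 = 956.82 kg/min.
VCM in F14: m_A = 1730×0.901 + (1−0.179)·(1−0.621)·m_A, so m_A = 1558.7/0.6888 = 2262.8 kg/min.
F14 = 2262.8 + 956.82 = 3219.6 kg/min.

3220 kg/min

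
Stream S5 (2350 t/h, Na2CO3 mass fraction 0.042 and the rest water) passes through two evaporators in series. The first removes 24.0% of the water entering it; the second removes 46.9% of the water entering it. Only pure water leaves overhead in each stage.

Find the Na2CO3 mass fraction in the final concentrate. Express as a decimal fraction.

0.098

water in feed = 2350×0.958 = 2251.3 t/h.
After stage 1: water left = (1−0.240)×2251.3 = 1711; stream total = 1809.7 t/h.
After stage 2: water left = (1−0.469)×1711 = 908.53; final concentrate = 1007.2 t/h.
Na2CO3 fraction = 98.7/1007.2 = 0.098.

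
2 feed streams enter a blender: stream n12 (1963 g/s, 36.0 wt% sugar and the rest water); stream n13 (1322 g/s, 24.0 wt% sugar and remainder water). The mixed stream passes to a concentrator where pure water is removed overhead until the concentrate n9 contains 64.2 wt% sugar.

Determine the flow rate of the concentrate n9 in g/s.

1595 g/s

sugar entering = 1963×0.360 + 1322×0.240 = 1024 g/s.
All sugar reports to n9, so n9 = 1024/0.642 = 1595 g/s.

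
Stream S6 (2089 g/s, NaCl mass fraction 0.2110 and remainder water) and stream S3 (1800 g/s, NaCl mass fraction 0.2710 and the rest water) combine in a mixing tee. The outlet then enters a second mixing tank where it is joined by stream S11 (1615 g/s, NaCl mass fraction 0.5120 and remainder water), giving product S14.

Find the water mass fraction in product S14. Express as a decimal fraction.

Overall, product flow = 5504 g/s.
water in = 2089×0.789 + 1800×0.729 + 1615×0.488 = 3748.5 g/s.
water fraction in S14 = 0.6811.

0.6811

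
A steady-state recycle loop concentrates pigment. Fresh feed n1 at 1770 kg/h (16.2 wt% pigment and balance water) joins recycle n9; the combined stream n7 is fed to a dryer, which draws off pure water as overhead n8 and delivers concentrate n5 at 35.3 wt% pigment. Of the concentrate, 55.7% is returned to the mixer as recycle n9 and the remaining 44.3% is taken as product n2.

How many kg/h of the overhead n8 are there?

Overall pigment balance (none leaves overhead): pigment in fresh feed = pigment in product, i.e. 1770×0.162 = (1−0.557)·n5·0.353.
n5 = 286.74/(0.353×0.443) = 1833.6 kg/h.
Recycle n9 = 0.557×1833.6 = 1021.3 kg/h.
Combined feed n7 = 1770 + 1021.3 = 2791.3 kg/h.
Overhead n8 = n7 − n5 = 2791.3 − 1833.6 = 957.71 kg/h.

957.7 kg/h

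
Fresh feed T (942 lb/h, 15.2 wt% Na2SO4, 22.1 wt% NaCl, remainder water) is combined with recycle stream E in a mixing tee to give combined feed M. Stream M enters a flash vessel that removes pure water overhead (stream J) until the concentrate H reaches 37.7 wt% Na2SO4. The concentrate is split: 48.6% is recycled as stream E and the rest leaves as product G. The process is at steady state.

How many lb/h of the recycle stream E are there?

Overall Na2SO4 balance (none leaves overhead): Na2SO4 in fresh feed = Na2SO4 in product, i.e. 942×0.152 = (1−0.486)·H·0.377.
H = 143.18/(0.377×0.514) = 738.91 lb/h.
Recycle E = 0.486×738.91 = 359.11 lb/h.

359.1 lb/h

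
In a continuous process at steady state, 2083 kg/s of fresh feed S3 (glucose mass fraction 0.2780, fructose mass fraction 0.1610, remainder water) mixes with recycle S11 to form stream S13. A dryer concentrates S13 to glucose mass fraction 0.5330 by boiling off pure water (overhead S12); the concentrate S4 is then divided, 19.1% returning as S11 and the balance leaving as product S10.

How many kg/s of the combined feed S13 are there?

Overall glucose balance (none leaves overhead): glucose in fresh feed = glucose in product, i.e. 2083×0.278 = (1−0.191)·S4·0.533.
S4 = 579.07/(0.533×0.809) = 1342.9 kg/s.
Recycle S11 = 0.191×1342.9 = 256.5 kg/s.
Combined feed S13 = 2083 + 256.5 = 2339.5 kg/s.

2340 kg/s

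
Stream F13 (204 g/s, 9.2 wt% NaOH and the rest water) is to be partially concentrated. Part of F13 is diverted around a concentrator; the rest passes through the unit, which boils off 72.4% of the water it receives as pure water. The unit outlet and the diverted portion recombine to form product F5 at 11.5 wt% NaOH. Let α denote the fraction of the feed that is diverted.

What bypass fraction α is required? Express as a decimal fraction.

0.696

All 204×0.092 = 18.768 g/s of NaOH reaches F5, so F5 = 18.768/0.115 = 163.2 g/s and vapour = 40.8 g/s.
The evaporator receives (1−α)·204 of feed at 0.908 water and removes 0.724 of that water:
0.724×0.908×(1−α)×204 = 40.8
(1−α) = 40.8/134.11 = 0.3042;  α = 0.6958.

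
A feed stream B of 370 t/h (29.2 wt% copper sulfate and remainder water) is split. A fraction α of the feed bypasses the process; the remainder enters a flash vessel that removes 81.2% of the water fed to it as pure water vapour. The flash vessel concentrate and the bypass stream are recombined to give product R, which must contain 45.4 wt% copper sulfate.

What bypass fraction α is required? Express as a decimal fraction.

All 370×0.292 = 108.04 t/h of copper sulfate reaches R, so R = 108.04/0.454 = 237.97 t/h and vapour = 132.03 t/h.
The evaporator receives (1−α)·370 of feed at 0.708 water and removes 0.812 of that water:
0.812×0.708×(1−α)×370 = 132.03
(1−α) = 132.03/212.71 = 0.6207;  α = 0.3793.

0.379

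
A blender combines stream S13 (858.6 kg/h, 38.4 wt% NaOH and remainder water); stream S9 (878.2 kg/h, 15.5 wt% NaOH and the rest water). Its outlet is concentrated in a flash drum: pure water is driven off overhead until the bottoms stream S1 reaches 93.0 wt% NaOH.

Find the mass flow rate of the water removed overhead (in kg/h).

NaOH entering = 858.6×0.384 + 878.2×0.155 = 465.82 kg/h.
All NaOH reports to S1, so S1 = 465.82/0.930 = 500.89 kg/h.
Total feed = 1736.8 kg/h; overhead = 1736.8 − 500.89 = 1235.9 kg/h.

1236 kg/h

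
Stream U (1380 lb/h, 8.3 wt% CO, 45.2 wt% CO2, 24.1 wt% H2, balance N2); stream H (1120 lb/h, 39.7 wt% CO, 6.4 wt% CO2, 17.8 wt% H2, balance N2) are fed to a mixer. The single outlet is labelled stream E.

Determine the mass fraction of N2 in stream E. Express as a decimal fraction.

Total flow out = 1380 + 1120 = 2500 lb/h.
N2 in = 1380×0.224 + 1120×0.361 = 713.44 lb/h.
N2 mass fraction in E = 713.44/2500 = 0.285.

0.285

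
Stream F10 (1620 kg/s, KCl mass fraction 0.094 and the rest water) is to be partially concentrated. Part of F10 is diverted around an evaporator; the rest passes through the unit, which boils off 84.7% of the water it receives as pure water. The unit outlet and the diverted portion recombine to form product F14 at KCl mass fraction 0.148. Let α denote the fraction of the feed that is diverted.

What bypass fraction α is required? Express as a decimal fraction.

0.525

All 1620×0.094 = 152.28 kg/s of KCl reaches F14, so F14 = 152.28/0.148 = 1028.9 kg/s and vapour = 591.08 kg/s.
The evaporator receives (1−α)·1620 of feed at 0.906 water and removes 0.847 of that water:
0.847×0.906×(1−α)×1620 = 591.08
(1−α) = 591.08/1243.2 = 0.4755;  α = 0.5245.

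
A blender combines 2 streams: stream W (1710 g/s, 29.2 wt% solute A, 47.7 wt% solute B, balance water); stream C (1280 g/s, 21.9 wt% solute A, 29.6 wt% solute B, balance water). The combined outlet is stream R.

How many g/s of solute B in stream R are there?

1195 g/s

solute B out = solute B in = 1710×0.477 + 1280×0.296 = 1194.5 g/s.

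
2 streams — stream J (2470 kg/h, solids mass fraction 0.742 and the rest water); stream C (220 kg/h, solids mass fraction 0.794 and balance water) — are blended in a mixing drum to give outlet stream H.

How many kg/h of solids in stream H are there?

2007 kg/h

solids out = solids in = 2470×0.742 + 220×0.794 = 2007.4 kg/h.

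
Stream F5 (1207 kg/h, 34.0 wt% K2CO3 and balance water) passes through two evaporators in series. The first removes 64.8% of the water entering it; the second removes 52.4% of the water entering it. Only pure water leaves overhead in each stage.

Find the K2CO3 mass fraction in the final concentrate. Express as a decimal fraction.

0.755

water in feed = 1207×0.660 = 796.62 kg/h.
After stage 1: water left = (1−0.648)×796.62 = 280.41; stream total = 690.79 kg/h.
After stage 2: water left = (1−0.524)×280.41 = 133.48; final concentrate = 543.86 kg/h.
K2CO3 fraction = 410.38/543.86 = 0.755.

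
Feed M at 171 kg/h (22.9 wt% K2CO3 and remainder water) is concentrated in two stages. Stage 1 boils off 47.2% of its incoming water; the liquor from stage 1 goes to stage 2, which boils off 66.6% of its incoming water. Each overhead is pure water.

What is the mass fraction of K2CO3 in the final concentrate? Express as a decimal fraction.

0.6275

water in feed = 171×0.771 = 131.84 kg/h.
After stage 1: water left = (1−0.472)×131.84 = 69.612; stream total = 108.77 kg/h.
After stage 2: water left = (1−0.666)×69.612 = 23.25; final concentrate = 62.409 kg/h.
K2CO3 fraction = 39.159/62.409 = 0.6275.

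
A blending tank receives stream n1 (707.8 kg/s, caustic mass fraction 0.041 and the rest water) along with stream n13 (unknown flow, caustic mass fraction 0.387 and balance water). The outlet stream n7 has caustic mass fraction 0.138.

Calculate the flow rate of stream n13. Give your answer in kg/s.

Let n13 be the unknown flow. Total out = 707.8 + n13.
caustic balance: 29.02 + 0.387·n13 = 0.138·(707.8 + n13)
(0.387 − 0.138)·n13 = 0.138×707.8 − 29.02 = 68.657
n13 = 68.657 / 0.249 = 275.73 kg/s

275.7 kg/s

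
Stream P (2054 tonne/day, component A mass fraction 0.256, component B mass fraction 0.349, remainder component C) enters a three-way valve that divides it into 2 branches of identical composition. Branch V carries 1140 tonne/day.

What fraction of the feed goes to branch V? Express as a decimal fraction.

0.555

Fraction to V = 1140/2054 = 0.5550.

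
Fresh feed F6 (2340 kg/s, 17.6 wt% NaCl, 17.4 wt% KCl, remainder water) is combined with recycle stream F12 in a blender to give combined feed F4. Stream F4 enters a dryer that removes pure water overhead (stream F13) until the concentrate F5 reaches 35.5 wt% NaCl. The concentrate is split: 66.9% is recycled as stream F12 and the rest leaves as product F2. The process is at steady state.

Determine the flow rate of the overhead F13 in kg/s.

1180 kg/s

Overall NaCl balance (none leaves overhead): NaCl in fresh feed = NaCl in product, i.e. 2340×0.176 = (1−0.669)·F5·0.355.
F5 = 411.84/(0.355×0.331) = 3504.9 kg/s.
Recycle F12 = 0.669×3504.9 = 2344.8 kg/s.
Combined feed F4 = 2340 + 2344.8 = 4684.8 kg/s.
Overhead F13 = F4 − F5 = 4684.8 − 3504.9 = 1179.9 kg/s.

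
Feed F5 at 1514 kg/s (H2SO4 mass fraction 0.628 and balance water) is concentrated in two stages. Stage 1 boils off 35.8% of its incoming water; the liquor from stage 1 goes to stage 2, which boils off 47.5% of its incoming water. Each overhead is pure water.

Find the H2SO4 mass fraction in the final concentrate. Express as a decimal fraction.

0.834

water in feed = 1514×0.372 = 563.21 kg/s.
After stage 1: water left = (1−0.358)×563.21 = 361.58; stream total = 1312.4 kg/s.
After stage 2: water left = (1−0.475)×361.58 = 189.83; final concentrate = 1140.6 kg/s.
H2SO4 fraction = 950.79/1140.6 = 0.834.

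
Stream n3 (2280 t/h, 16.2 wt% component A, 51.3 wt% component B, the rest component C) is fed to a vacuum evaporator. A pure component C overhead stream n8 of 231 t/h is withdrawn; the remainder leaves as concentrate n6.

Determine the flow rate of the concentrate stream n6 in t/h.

Concentrate = 2280 − 231 = 2049 t/h.

2049 t/h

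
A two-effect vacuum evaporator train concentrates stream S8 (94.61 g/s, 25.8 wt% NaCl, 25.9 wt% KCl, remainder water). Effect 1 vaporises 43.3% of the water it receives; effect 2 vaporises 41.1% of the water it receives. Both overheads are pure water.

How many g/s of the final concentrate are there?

water in feed = 94.61×0.483 = 45.697 g/s.
After stage 1: water left = (1−0.433)×45.697 = 25.91; stream total = 74.823 g/s.
After stage 2: water left = (1−0.411)×25.91 = 15.261; final concentrate = 64.174 g/s.

64.17 g/s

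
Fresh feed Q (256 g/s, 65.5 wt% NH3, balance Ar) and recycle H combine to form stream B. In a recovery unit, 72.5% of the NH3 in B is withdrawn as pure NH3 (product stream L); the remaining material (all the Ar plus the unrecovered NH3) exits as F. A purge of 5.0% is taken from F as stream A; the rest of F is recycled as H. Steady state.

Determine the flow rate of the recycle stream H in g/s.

Ar enters only via Q and leaves only via the purge: 256×0.345 = 0.050×(Ar in F), and the recovery unit passes all Ar, so Ar in B = Ar in F = 1766.4 g/s.
NH3 in B: m_A = 256×0.655 + (1−0.050)·(1−0.725)·m_A, so m_A = 167.68/0.7388 = 226.98 g/s.
F = (1−0.725)×226.98 + 1766.4 = 1828.8 g/s.
Recycle H = (1−0.050)×1828.8 = 1737.4 g/s.

1737 g/s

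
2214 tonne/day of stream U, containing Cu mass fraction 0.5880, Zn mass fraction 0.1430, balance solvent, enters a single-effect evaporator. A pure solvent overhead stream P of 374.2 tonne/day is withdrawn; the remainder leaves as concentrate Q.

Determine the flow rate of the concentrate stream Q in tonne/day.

1840 tonne/day

Concentrate = 2214 − 374.2 = 1839.8 tonne/day.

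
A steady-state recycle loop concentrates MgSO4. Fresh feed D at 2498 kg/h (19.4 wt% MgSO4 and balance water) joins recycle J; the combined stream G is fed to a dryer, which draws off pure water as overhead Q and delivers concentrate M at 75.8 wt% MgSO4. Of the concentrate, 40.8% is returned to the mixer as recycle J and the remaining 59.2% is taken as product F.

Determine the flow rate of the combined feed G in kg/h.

2939 kg/h

Overall MgSO4 balance (none leaves overhead): MgSO4 in fresh feed = MgSO4 in product, i.e. 2498×0.194 = (1−0.408)·M·0.758.
M = 484.61/(0.758×0.592) = 1079.9 kg/h.
Recycle J = 0.408×1079.9 = 440.62 kg/h.
Combined feed G = 2498 + 440.62 = 2938.6 kg/h.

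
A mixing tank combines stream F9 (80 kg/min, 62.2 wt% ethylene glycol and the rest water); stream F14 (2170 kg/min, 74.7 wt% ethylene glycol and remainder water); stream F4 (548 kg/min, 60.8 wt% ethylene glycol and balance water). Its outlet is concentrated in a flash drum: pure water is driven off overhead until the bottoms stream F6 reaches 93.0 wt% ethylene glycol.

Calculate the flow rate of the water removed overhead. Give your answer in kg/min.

643.2 kg/min

ethylene glycol entering = 80×0.622 + 2170×0.747 + 548×0.608 = 2003.9 kg/min.
All ethylene glycol reports to F6, so F6 = 2003.9/0.930 = 2154.8 kg/min.
Total feed = 2798 kg/min; overhead = 2798 − 2154.8 = 643.23 kg/min.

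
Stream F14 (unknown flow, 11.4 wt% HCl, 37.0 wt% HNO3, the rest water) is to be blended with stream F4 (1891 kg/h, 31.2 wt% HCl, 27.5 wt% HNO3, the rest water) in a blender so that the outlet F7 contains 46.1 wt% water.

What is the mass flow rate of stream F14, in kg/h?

Let F14 be the unknown flow. Total out = 1891 + F14.
water balance: 780.98 + 0.516·F14 = 0.461·(1891 + F14)
(0.516 − 0.461)·F14 = 0.461×1891 − 780.98 = 90.768
F14 = 90.768 / 0.055 = 1650.3 kg/h

1650 kg/h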